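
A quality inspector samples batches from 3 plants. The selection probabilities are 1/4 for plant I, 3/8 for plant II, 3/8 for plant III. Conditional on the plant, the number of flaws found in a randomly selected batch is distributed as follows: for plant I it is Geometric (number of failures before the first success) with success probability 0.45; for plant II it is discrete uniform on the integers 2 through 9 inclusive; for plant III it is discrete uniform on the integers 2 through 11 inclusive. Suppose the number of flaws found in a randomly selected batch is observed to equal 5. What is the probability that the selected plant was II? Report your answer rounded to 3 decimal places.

Likelihoods P(X=5 | ·): I: 0.0226478; II: 0.125; III: 0.1.
Posterior ∝ prior × likelihood. Numerator for II: 0.375·0.125 = 0.046875.
Normalizing constant: 0.25·0.0226478 + 0.375·0.125 + 0.375·0.1 = 0.0900369.
P(II | observation) = 0.046875 / 0.0900369 = 0.52062.

0.521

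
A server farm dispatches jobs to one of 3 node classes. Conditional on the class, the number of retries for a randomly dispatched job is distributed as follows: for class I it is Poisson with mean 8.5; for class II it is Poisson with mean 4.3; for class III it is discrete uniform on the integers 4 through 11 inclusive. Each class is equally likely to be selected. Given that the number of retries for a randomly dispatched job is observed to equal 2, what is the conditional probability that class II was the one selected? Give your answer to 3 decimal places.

Likelihoods P(X=2 | ·): I: 0.00735029; II: 0.125441; III: 0.
Posterior ∝ prior × likelihood. Numerator for II: 0.333333·0.125441 = 0.0418138.
Normalizing constant: 0.333333·0.00735029 + 0.333333·0.125441 + 0.333333·0 = 0.0442639.
P(II | observation) = 0.0418138 / 0.0442639 = 0.944648.

0.945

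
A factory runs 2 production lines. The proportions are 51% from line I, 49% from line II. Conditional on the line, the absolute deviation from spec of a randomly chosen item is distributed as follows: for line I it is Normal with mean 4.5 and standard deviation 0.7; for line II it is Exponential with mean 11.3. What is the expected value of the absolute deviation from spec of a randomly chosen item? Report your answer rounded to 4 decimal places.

Component means — I: 4.5; II: 11.3.
E[X] = 0.51·4.5 + 0.49·11.3 = 7.832.

7.8320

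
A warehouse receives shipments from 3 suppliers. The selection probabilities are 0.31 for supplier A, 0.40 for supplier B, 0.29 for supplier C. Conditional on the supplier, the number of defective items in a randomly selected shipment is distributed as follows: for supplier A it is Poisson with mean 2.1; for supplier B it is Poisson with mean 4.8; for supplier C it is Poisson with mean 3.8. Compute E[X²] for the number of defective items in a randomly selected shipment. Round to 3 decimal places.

18.444

For each component E[X²] = Var + (mean)², giving A: 6.51; B: 27.84; C: 18.24.
Overall E[X²] = 0.31·6.51 + 0.4·27.84 + 0.29·18.24 = 18.4437.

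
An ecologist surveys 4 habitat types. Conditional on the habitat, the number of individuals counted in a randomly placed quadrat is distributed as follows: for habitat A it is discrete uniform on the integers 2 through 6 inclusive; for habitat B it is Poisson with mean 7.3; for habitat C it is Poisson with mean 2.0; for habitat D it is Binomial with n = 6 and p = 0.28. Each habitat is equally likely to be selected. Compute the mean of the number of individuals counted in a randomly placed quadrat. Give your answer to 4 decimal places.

Component means — A: 4; B: 7.3; C: 2; D: 1.68.
E[X] = 0.25·4 + 0.25·7.3 + 0.25·2 + 0.25·1.68 = 3.745.

3.7450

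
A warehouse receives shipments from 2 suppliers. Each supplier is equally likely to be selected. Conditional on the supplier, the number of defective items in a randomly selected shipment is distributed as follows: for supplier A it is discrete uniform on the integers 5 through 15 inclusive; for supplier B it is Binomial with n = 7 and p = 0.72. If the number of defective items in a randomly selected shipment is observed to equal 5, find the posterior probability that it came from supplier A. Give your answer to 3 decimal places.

Likelihoods P(X=5 | ·): A: 0.0909091; B: 0.318565.
Posterior ∝ prior × likelihood. Numerator for A: 0.5·0.0909091 = 0.0454545.
Normalizing constant: 0.5·0.0909091 + 0.5·0.318565 = 0.204737.
P(A | observation) = 0.0454545 / 0.204737 = 0.222014.

0.222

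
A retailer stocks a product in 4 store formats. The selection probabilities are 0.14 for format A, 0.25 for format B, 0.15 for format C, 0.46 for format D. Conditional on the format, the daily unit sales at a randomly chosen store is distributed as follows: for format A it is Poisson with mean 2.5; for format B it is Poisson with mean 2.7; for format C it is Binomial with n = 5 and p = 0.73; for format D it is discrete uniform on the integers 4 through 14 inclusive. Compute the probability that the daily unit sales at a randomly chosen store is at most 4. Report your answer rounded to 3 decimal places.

0.501

Conditional on each format, P(X ≤ 4): A: 0.891178; B: 0.862908; C: 0.792693; D: 0.0909091.
By total probability, P(X ≤ 4) = 0.14·0.891178 + 0.25·0.862908 + 0.15·0.792693 + 0.46·0.0909091 = 0.501214.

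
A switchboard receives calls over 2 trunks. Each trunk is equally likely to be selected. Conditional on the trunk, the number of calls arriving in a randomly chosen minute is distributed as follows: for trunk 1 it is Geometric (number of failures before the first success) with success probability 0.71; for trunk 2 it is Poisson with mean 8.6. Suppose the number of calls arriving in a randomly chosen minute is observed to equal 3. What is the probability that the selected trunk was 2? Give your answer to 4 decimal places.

0.5299

Likelihoods P(X=3 | ·): 1: 0.0173162; 2: 0.0195169.
Posterior ∝ prior × likelihood. Numerator for 2: 0.5·0.0195169 = 0.00975847.
Normalizing constant: 0.5·0.0173162 + 0.5·0.0195169 = 0.0184166.
P(2 | observation) = 0.00975847 / 0.0184166 = 0.529875.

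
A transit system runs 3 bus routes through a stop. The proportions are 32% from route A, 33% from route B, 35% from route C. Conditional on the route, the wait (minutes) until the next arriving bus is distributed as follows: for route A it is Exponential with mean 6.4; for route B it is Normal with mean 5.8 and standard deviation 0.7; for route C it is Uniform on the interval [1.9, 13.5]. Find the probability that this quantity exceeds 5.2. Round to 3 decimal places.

0.658

Conditional on each route, P(X > 5.2): A: 0.443747; B: 0.804317; C: 0.715517.
By total probability, P(X > 5.2) = 0.32·0.443747 + 0.33·0.804317 + 0.35·0.715517 = 0.657855.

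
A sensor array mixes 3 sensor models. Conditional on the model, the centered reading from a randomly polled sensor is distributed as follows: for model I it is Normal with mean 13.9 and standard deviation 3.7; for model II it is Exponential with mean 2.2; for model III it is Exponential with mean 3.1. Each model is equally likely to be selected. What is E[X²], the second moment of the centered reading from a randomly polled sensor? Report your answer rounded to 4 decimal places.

78.6000

For each component E[X²] = Var + (mean)², giving I: 206.9; II: 9.68; III: 19.22.
Overall E[X²] = 0.333333·206.9 + 0.333333·9.68 + 0.333333·19.22 = 78.6.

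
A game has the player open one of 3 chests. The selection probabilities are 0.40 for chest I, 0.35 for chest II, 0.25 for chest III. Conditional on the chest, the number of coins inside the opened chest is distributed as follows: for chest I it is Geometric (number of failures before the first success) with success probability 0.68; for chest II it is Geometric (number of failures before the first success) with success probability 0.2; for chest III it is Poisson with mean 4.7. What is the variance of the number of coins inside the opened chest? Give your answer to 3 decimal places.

12.027

Per component, I: μ=0.470588, E[X²]=0.913495; II: μ=4, E[X²]=36; III: μ=4.7, E[X²]=26.79.
E[X] = 0.4·0.470588 + 0.35·4 + 0.25·4.7 = 2.76324.
E[X²] = 0.4·0.913495 + 0.35·36 + 0.25·26.79 = 19.6629.
Var(X) = E[X²] − (E[X])² = 19.6629 − 7.63547 = 12.0274.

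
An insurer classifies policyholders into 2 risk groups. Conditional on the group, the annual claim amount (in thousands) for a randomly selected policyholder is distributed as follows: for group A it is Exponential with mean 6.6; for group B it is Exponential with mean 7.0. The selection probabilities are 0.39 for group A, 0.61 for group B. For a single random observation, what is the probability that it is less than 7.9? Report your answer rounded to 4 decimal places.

0.6848

Conditional on each group, P(X < 7.9): A: 0.697892; B: 0.676505.
By total probability, P(X < 7.9) = 0.39·0.697892 + 0.61·0.676505 = 0.684846.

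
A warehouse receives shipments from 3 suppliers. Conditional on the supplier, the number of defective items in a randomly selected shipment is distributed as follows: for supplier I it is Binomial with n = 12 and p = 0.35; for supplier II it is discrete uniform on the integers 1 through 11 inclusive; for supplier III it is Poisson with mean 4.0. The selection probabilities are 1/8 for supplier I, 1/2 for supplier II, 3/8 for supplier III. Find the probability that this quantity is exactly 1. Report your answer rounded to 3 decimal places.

Conditional on each supplier, P(X = 1): I: 0.0367533; II: 0.0909091; III: 0.0732626.
By total probability, P(X = 1) = 0.125·0.0367533 + 0.5·0.0909091 + 0.375·0.0732626 = 0.0775222.

0.078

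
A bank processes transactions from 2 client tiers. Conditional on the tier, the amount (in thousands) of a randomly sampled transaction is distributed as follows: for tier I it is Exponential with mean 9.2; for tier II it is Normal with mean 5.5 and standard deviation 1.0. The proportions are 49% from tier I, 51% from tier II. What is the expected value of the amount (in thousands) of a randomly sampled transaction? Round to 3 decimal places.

7.313

Component means — I: 9.2; II: 5.5.
E[X] = 0.49·9.2 + 0.51·5.5 = 7.313.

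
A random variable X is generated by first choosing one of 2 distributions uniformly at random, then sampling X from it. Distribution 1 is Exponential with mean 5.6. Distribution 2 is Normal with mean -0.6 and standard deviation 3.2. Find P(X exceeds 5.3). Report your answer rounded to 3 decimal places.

Conditional on each component, P(X > 5.3): 1: 0.388125; 2: 0.0326098.
By total probability, P(X > 5.3) = 0.5·0.388125 + 0.5·0.0326098 = 0.210367.

0.210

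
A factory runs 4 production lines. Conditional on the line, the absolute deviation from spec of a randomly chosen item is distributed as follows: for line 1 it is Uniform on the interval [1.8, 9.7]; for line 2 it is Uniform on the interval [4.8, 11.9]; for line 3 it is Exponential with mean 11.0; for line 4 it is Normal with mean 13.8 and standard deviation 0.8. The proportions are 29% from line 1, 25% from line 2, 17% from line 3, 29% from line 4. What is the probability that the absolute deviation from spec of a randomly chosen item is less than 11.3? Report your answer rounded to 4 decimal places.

Conditional on each line, P(X < 11.3): 1: 1; 2: 0.915493; 3: 0.642018; 4: 0.000889025.
By total probability, P(X < 11.3) = 0.29·1 + 0.25·0.915493 + 0.17·0.642018 + 0.29·0.000889025 = 0.628274.

0.6283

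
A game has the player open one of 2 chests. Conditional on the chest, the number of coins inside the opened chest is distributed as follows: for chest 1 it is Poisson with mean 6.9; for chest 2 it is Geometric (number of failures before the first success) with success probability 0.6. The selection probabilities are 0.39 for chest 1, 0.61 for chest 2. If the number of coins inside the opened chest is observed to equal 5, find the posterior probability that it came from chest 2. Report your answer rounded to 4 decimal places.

0.0682

Likelihoods P(X=5 | ·): 1: 0.131351; 2: 0.006144.
Posterior ∝ prior × likelihood. Numerator for 2: 0.61·0.006144 = 0.00374784.
Normalizing constant: 0.39·0.131351 + 0.61·0.006144 = 0.0549746.
P(2 | observation) = 0.00374784 / 0.0549746 = 0.068174.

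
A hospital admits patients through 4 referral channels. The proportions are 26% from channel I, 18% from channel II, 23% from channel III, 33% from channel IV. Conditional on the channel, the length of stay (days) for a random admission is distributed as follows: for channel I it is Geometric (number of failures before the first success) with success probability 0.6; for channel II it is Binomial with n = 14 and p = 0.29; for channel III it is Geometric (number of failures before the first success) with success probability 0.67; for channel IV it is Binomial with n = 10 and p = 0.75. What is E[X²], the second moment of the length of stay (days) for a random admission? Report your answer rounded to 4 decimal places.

23.2965

For each component E[X²] = Var + (mean)², giving I: 1.55556; II: 19.3662; III: 0.977723; IV: 58.125.
Overall E[X²] = 0.26·1.55556 + 0.18·19.3662 + 0.23·0.977723 + 0.33·58.125 = 23.2965.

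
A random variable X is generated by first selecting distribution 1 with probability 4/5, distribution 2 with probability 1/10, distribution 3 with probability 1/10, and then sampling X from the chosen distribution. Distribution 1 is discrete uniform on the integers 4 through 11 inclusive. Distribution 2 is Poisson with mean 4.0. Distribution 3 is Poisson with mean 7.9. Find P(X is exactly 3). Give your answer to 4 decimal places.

Conditional on each component, P(X = 3): 1: 0; 2: 0.195367; 3: 0.0304652.
By total probability, P(X = 3) = 0.8·0 + 0.1·0.195367 + 0.1·0.0304652 = 0.0225832.

0.0226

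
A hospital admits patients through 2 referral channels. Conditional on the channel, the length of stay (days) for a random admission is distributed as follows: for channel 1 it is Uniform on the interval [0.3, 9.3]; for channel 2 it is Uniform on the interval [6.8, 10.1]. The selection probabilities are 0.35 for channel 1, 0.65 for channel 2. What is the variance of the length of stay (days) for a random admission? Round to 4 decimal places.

Per component, 1: μ=4.8, E[X²]=29.79; 2: μ=8.45, E[X²]=72.31.
E[X] = 0.35·4.8 + 0.65·8.45 = 7.1725.
E[X²] = 0.35·29.79 + 0.65·72.31 = 57.428.
Var(X) = E[X²] − (E[X])² = 57.428 − 51.4448 = 5.98324.

5.9832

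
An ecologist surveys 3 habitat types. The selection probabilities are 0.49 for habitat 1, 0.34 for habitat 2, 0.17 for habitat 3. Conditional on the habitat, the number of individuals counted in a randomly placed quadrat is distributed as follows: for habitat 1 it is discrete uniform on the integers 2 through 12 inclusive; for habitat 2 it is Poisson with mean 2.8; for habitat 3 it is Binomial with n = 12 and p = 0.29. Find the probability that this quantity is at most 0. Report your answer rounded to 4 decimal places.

0.0235

Conditional on each habitat, P(X ≤ 0): 1: 0; 2: 0.0608101; 3: 0.0164097.
By total probability, P(X ≤ 0) = 0.49·0 + 0.34·0.0608101 + 0.17·0.0164097 = 0.0234651.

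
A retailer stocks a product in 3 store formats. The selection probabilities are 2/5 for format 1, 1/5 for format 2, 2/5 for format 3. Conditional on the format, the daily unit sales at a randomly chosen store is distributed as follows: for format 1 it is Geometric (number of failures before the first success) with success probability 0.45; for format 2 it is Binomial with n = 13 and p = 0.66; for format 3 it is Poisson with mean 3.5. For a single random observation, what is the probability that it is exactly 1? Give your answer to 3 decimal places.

Conditional on each format, P(X = 1): 1: 0.2475; 2: 2.04755e-05; 3: 0.105691.
By total probability, P(X = 1) = 0.4·0.2475 + 0.2·2.04755e-05 + 0.4·0.105691 = 0.14128.

0.141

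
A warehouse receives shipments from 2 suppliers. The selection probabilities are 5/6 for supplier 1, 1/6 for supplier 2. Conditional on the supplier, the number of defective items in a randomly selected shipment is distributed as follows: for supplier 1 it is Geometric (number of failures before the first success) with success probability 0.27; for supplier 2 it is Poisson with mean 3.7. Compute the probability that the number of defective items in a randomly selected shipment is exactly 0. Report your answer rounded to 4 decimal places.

0.2291

Conditional on each supplier, P(X = 0): 1: 0.27; 2: 0.0247235.
By total probability, P(X = 0) = 0.833333·0.27 + 0.166667·0.0247235 = 0.229121.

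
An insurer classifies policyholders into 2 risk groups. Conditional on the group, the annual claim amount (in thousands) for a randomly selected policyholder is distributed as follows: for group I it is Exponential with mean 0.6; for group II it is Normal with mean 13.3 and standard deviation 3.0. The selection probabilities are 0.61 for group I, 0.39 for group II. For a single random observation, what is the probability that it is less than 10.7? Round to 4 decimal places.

Conditional on each group, P(X < 10.7): I: 1; II: 0.193062.
By total probability, P(X < 10.7) = 0.61·1 + 0.39·0.193062 = 0.685294.

0.6853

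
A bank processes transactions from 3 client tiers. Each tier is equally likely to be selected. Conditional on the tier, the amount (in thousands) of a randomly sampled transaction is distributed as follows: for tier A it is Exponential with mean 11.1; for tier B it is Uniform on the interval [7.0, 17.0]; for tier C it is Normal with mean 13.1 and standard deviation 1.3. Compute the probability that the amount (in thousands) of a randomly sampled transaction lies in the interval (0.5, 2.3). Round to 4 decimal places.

Conditional on each tier, P(0.5 < X < 2.3): A: 0.143103; B: 0; C: 5.55112e-17.
By total probability, P(0.5 < X < 2.3) = 0.333333·0.143103 + 0.333333·0 + 0.333333·5.55112e-17 = 0.0477011.

0.0477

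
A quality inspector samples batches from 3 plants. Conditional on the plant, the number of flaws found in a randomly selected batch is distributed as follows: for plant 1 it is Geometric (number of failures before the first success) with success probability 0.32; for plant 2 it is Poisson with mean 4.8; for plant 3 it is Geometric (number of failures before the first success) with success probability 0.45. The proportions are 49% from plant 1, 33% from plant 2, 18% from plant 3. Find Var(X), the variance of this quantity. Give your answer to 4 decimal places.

7.3161

Per component, 1: μ=2.125, E[X²]=11.1562; 2: μ=4.8, E[X²]=27.84; 3: μ=1.22222, E[X²]=4.20988.
E[X] = 0.49·2.125 + 0.33·4.8 + 0.18·1.22222 = 2.84525.
E[X²] = 0.49·11.1562 + 0.33·27.84 + 0.18·4.20988 = 15.4115.
Var(X) = E[X²] − (E[X])² = 15.4115 − 8.09545 = 7.31609.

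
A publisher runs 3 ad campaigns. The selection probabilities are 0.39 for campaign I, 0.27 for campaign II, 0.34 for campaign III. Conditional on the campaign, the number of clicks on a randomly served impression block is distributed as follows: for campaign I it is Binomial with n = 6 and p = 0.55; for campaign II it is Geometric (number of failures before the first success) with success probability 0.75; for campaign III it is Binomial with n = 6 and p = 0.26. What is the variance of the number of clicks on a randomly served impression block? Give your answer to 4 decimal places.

2.5580

Per component, I: μ=3.3, E[X²]=12.375; II: μ=0.333333, E[X²]=0.555556; III: μ=1.56, E[X²]=3.588.
E[X] = 0.39·3.3 + 0.27·0.333333 + 0.34·1.56 = 1.9074.
E[X²] = 0.39·12.375 + 0.27·0.555556 + 0.34·3.588 = 6.19617.
Var(X) = E[X²] − (E[X])² = 6.19617 − 3.63817 = 2.558.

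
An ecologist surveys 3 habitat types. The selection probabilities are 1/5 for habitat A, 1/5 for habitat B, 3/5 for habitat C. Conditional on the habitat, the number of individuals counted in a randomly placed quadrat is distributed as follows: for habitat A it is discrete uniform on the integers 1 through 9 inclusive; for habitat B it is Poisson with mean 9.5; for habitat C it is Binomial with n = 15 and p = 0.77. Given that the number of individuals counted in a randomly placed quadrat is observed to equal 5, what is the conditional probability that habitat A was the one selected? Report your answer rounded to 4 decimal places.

0.6928

Likelihoods P(X=5 | ·): A: 0.111111; B: 0.0482658; C: 0.000336734.
Posterior ∝ prior × likelihood. Numerator for A: 0.2·0.111111 = 0.0222222.
Normalizing constant: 0.2·0.111111 + 0.2·0.0482658 + 0.6·0.000336734 = 0.0320774.
P(A | observation) = 0.0222222 / 0.0320774 = 0.692768.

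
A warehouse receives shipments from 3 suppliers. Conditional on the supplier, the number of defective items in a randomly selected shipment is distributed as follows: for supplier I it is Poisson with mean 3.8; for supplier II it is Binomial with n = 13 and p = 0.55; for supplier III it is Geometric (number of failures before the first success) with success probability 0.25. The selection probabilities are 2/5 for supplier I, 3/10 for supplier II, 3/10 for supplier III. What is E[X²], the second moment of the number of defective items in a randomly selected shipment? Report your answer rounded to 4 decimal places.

For each component E[X²] = Var + (mean)², giving I: 18.24; II: 54.34; III: 21.
Overall E[X²] = 0.4·18.24 + 0.3·54.34 + 0.3·21 = 29.898.

29.8980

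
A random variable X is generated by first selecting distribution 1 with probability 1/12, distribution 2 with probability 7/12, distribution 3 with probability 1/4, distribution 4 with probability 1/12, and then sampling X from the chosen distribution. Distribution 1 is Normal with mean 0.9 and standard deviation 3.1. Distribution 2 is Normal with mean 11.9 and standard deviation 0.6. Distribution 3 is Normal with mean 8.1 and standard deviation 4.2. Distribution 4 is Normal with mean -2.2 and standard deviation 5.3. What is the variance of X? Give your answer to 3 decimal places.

Per component, 1: μ=0.9, E[X²]=10.42; 2: μ=11.9, E[X²]=141.97; 3: μ=8.1, E[X²]=83.25; 4: μ=-2.2, E[X²]=32.93.
E[X] = 0.0833333·0.9 + 0.583333·11.9 + 0.25·8.1 + 0.0833333·-2.2 = 8.85833.
E[X²] = 0.0833333·10.42 + 0.583333·141.97 + 0.25·83.25 + 0.0833333·32.93 = 107.241.
Var(X) = E[X²] − (E[X])² = 107.241 − 78.4701 = 28.7708.

28.771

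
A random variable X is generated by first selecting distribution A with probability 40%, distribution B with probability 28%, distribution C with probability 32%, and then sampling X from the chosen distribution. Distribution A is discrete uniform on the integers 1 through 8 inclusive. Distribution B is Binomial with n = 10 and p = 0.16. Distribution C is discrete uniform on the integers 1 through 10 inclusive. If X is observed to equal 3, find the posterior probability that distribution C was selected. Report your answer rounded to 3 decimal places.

Likelihoods P(X=3 | ·): A: 0.125; B: 0.145043; C: 0.1.
Posterior ∝ prior × likelihood. Numerator for C: 0.32·0.1 = 0.032.
Normalizing constant: 0.4·0.125 + 0.28·0.145043 + 0.32·0.1 = 0.122612.
P(C | observation) = 0.032 / 0.122612 = 0.260986.

0.261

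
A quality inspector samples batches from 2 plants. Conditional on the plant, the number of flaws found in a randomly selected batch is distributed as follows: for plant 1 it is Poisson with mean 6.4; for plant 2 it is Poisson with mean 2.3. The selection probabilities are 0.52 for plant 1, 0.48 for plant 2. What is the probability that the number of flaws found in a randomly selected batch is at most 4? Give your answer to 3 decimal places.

Conditional on each plant, P(X ≤ 4): 1: 0.23507; 2: 0.916249.
By total probability, P(X ≤ 4) = 0.52·0.23507 + 0.48·0.916249 = 0.562036.

0.562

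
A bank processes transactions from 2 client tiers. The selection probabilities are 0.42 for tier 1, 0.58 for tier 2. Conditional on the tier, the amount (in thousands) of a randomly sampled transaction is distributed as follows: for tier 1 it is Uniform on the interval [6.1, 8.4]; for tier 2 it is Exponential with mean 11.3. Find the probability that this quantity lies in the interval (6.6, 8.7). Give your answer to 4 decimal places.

Conditional on each tier, P(6.6 < X < 8.7): 1: 0.782609; 2: 0.0945697.
By total probability, P(6.6 < X < 8.7) = 0.42·0.782609 + 0.58·0.0945697 = 0.383546.

0.3835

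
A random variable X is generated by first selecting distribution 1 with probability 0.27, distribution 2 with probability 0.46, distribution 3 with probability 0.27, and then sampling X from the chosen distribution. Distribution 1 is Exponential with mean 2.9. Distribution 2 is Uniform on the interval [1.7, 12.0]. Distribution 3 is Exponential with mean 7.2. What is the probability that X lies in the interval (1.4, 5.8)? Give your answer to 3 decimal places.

Conditional on each component, P(1.4 < X < 5.8): 1: 0.481743; 2: 0.398058; 3: 0.376452.
By total probability, P(1.4 < X < 5.8) = 0.27·0.481743 + 0.46·0.398058 + 0.27·0.376452 = 0.41482.

0.415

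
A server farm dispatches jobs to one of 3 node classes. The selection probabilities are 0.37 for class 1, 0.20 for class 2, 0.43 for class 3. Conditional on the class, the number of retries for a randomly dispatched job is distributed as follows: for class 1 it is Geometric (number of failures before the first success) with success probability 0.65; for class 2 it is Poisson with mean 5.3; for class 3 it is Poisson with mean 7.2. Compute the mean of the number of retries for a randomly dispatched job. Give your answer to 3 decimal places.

4.355

Component means — 1: 0.538462; 2: 5.3; 3: 7.2.
E[X] = 0.37·0.538462 + 0.2·5.3 + 0.43·7.2 = 4.35523.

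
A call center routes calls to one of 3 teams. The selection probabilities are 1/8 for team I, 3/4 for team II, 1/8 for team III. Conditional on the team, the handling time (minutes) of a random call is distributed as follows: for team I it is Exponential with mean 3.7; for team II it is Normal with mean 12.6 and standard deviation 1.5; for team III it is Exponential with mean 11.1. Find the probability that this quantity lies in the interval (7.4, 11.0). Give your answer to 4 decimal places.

Conditional on each team, P(7.4 < X < 11.0): I: 0.0841843; II: 0.142798; III: 0.142208.
By total probability, P(7.4 < X < 11.0) = 0.125·0.0841843 + 0.75·0.142798 + 0.125·0.142208 = 0.135397.

0.1354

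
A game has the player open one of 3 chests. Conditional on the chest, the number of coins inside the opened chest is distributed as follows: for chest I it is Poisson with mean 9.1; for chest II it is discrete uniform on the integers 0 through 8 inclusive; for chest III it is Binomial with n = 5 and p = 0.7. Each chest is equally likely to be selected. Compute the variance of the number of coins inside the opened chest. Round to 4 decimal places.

Per component, I: μ=9.1, E[X²]=91.91; II: μ=4, E[X²]=22.6667; III: μ=3.5, E[X²]=13.3.
E[X] = 0.333333·9.1 + 0.333333·4 + 0.333333·3.5 = 5.53333.
E[X²] = 0.333333·91.91 + 0.333333·22.6667 + 0.333333·13.3 = 42.6256.
Var(X) = E[X²] − (E[X])² = 42.6256 − 30.6178 = 12.0078.

12.0078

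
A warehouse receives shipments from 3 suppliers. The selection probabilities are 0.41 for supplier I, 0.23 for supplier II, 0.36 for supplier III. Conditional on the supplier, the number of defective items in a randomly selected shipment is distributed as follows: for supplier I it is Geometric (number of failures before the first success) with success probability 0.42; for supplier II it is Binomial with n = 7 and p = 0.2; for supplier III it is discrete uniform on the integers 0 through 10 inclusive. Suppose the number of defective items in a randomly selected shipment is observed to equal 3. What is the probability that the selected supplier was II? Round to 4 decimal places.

0.2845

Likelihoods P(X=3 | ·): I: 0.081947; II: 0.114688; III: 0.0909091.
Posterior ∝ prior × likelihood. Numerator for II: 0.23·0.114688 = 0.0263782.
Normalizing constant: 0.41·0.081947 + 0.23·0.114688 + 0.36·0.0909091 = 0.0927038.
P(II | observation) = 0.0263782 / 0.0927038 = 0.284543.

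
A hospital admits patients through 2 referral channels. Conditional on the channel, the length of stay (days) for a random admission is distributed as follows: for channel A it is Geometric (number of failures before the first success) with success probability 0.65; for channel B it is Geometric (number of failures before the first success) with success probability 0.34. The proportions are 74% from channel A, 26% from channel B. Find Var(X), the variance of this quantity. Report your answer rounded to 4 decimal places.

Per component, A: μ=0.538462, E[X²]=1.11834; B: μ=1.94118, E[X²]=9.47751.
E[X] = 0.74·0.538462 + 0.26·1.94118 = 0.903167.
E[X²] = 0.74·1.11834 + 0.26·9.47751 = 3.29173.
Var(X) = E[X²] − (E[X])² = 3.29173 − 0.815711 = 2.47601.

2.4760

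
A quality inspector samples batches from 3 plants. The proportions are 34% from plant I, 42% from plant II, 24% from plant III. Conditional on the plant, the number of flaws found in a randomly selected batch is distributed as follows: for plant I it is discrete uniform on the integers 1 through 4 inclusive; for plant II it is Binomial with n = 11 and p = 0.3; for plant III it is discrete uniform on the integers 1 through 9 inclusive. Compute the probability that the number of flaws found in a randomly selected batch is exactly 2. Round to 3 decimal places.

0.196

Conditional on each plant, P(X = 2): I: 0.25; II: 0.19975; III: 0.111111.
By total probability, P(X = 2) = 0.34·0.25 + 0.42·0.19975 + 0.24·0.111111 = 0.195562.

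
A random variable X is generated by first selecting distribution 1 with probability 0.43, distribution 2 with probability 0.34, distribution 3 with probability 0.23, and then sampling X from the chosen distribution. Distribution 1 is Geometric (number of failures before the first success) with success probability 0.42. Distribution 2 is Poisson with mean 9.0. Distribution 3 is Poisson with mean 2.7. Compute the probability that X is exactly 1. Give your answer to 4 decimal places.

0.1469

Conditional on each component, P(X = 1): 1: 0.2436; 2: 0.00111069; 3: 0.181455.
By total probability, P(X = 1) = 0.43·0.2436 + 0.34·0.00111069 + 0.23·0.181455 = 0.14686.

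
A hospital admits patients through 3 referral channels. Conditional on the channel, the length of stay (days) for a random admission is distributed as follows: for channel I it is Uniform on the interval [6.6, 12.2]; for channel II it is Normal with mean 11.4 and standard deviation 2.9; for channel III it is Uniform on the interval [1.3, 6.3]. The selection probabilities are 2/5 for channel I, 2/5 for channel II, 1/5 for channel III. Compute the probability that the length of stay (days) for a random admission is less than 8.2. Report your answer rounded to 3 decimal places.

0.368

Conditional on each channel, P(X < 8.2): I: 0.285714; II: 0.134916; III: 1.
By total probability, P(X < 8.2) = 0.4·0.285714 + 0.4·0.134916 + 0.2·1 = 0.368252.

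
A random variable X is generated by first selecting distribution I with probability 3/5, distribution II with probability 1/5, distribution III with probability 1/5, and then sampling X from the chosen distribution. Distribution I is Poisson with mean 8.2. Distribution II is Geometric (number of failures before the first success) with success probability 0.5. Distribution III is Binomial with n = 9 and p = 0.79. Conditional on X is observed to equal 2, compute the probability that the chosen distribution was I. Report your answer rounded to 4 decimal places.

Likelihoods P(X=2 | ·): I: 0.00923385; II: 0.125; III: 0.000404661.
Posterior ∝ prior × likelihood. Numerator for I: 0.6·0.00923385 = 0.00554031.
Normalizing constant: 0.6·0.00923385 + 0.2·0.125 + 0.2·0.000404661 = 0.0306212.
P(I | observation) = 0.00554031 / 0.0306212 = 0.18093.

0.1809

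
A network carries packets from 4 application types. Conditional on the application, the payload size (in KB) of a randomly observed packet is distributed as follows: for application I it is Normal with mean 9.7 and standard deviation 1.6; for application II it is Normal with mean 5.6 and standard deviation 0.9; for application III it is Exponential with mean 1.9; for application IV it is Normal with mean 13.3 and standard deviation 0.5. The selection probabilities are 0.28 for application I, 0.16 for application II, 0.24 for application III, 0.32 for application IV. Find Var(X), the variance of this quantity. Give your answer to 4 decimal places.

21.3378

Per component, I: μ=9.7, E[X²]=96.65; II: μ=5.6, E[X²]=32.17; III: μ=1.9, E[X²]=7.22; IV: μ=13.3, E[X²]=177.14.
E[X] = 0.28·9.7 + 0.16·5.6 + 0.24·1.9 + 0.32·13.3 = 8.324.
E[X²] = 0.28·96.65 + 0.16·32.17 + 0.24·7.22 + 0.32·177.14 = 90.6268.
Var(X) = E[X²] − (E[X])² = 90.6268 − 69.289 = 21.3378.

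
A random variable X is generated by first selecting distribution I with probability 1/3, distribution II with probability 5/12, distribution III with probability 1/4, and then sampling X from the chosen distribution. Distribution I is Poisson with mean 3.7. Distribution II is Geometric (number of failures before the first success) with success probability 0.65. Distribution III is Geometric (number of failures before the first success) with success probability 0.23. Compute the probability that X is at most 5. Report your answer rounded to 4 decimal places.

Conditional on each component, P(X ≤ 5): I: 0.830088; II: 0.998162; III: 0.791578.
By total probability, P(X ≤ 5) = 0.333333·0.830088 + 0.416667·0.998162 + 0.25·0.791578 = 0.890491.

0.8905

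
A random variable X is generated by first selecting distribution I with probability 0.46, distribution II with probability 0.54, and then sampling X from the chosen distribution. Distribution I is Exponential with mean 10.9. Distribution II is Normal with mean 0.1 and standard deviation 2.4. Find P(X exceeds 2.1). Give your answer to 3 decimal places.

0.489

Conditional on each component, P(X > 2.1): I: 0.824762; II: 0.202328.
By total probability, P(X > 2.1) = 0.46·0.824762 + 0.54·0.202328 = 0.488648.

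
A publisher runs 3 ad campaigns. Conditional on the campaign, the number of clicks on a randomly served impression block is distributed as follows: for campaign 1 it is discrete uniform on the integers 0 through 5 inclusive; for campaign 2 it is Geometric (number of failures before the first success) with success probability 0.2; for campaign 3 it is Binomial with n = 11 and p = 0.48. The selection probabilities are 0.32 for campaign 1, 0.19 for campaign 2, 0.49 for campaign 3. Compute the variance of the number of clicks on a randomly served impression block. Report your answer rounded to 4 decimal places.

Per component, 1: μ=2.5, E[X²]=9.16667; 2: μ=4, E[X²]=36; 3: μ=5.28, E[X²]=30.624.
E[X] = 0.32·2.5 + 0.19·4 + 0.49·5.28 = 4.1472.
E[X²] = 0.32·9.16667 + 0.19·36 + 0.49·30.624 = 24.7791.
Var(X) = E[X²] − (E[X])² = 24.7791 − 17.1993 = 7.57983.

7.5798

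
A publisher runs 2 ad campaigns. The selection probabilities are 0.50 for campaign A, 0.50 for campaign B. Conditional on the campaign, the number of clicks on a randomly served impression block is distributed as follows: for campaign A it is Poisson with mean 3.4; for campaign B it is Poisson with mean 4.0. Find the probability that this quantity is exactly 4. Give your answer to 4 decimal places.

0.1906

Conditional on each campaign, P(X = 4): A: 0.185825; B: 0.195367.
By total probability, P(X = 4) = 0.5·0.185825 + 0.5·0.195367 = 0.190596.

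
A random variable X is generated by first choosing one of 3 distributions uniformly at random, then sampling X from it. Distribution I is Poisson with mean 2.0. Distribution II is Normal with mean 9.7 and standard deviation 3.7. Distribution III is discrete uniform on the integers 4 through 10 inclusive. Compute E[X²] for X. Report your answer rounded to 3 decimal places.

55.593

For each component E[X²] = Var + (mean)², giving I: 6; II: 107.78; III: 53.
Overall E[X²] = 0.333333·6 + 0.333333·107.78 + 0.333333·53 = 55.5933.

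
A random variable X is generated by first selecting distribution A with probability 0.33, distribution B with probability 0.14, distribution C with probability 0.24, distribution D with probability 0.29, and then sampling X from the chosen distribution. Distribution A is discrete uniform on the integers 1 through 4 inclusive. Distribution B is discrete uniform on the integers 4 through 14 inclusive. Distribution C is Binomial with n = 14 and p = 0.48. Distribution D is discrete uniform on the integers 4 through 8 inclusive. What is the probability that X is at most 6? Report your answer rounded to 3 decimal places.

0.651

Conditional on each component, P(X ≤ 6): A: 1; B: 0.272727; C: 0.454896; D: 0.6.
By total probability, P(X ≤ 6) = 0.33·1 + 0.14·0.272727 + 0.24·0.454896 + 0.29·0.6 = 0.651357.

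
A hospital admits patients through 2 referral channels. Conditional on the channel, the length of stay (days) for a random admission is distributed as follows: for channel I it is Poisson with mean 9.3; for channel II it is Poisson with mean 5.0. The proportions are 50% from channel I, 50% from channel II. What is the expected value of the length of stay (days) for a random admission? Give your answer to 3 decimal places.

Component means — I: 9.3; II: 5.
E[X] = 0.5·9.3 + 0.5·5 = 7.15.

7.150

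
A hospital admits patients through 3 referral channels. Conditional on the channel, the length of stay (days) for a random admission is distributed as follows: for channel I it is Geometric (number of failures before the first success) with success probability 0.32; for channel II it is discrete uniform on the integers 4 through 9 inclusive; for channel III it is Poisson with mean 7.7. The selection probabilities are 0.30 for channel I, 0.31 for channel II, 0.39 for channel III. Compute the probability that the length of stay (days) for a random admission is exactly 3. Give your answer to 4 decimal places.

0.0436

Conditional on each channel, P(X = 3): I: 0.100618; II: 0; III: 0.0344551.
By total probability, P(X = 3) = 0.3·0.100618 + 0.31·0 + 0.39·0.0344551 = 0.043623.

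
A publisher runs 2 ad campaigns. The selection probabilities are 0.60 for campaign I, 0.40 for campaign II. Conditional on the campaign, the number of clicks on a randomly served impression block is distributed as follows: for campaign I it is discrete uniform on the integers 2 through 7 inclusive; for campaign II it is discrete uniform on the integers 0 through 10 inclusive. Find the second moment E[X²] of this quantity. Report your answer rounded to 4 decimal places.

27.9000

For each component E[X²] = Var + (mean)², giving I: 23.1667; II: 35.
Overall E[X²] = 0.6·23.1667 + 0.4·35 = 27.9.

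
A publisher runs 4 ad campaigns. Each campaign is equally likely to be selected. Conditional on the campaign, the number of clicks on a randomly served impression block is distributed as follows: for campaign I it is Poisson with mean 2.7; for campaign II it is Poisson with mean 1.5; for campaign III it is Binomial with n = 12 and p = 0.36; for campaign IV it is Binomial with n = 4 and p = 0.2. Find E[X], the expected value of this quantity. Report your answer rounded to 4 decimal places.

Component means — I: 2.7; II: 1.5; III: 4.32; IV: 0.8.
E[X] = 0.25·2.7 + 0.25·1.5 + 0.25·4.32 + 0.25·0.8 = 2.33.

2.3300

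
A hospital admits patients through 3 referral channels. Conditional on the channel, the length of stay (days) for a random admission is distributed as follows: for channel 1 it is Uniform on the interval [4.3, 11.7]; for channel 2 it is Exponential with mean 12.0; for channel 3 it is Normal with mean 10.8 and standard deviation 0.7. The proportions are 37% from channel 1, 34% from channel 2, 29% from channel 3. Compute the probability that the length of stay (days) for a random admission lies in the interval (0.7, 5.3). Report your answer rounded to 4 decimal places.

Conditional on each channel, P(0.7 < X < 5.3): 1: 0.135135; 2: 0.300372; 3: 1.94289e-15.
By total probability, P(0.7 < X < 5.3) = 0.37·0.135135 + 0.34·0.300372 + 0.29·1.94289e-15 = 0.152126.

0.1521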